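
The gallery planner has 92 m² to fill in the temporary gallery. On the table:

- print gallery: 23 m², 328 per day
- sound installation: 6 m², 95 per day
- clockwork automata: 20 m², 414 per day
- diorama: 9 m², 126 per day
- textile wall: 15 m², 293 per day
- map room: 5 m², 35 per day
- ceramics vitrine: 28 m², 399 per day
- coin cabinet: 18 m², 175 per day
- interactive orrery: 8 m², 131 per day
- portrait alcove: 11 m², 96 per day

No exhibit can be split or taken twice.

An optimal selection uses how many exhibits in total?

Optimal total is 1529.
One optimal bundle: print gallery + sound installation + clockwork automata + textile wall + ceramics vitrine (92 m²).
Any selection reaching 1529 contains exactly 5 exhibits.

5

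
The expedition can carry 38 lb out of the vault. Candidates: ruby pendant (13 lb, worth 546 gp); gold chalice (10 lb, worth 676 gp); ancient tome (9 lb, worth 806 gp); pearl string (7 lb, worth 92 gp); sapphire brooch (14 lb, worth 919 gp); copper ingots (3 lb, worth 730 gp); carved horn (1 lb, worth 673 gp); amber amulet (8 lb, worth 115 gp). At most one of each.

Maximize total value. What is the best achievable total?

Density check — carved horn 673.00, copper ingots 243.33, ancient tome 89.56 are the best per lb.
Gold chalice + ancient tome + sapphire brooch + copper ingots + carved horn uses 37 of the 38 lb and totals 3804.
No other feasible combination exceeds 3804.

3804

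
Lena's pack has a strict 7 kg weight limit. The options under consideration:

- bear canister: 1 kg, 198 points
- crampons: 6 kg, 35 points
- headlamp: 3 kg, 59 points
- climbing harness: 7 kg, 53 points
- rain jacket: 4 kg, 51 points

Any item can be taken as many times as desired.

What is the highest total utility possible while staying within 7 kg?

1386

Ranking by ratio (utility/kg): bear canister 198.00, headlamp 19.67, rain jacket 12.75, climbing harness 7.57.
7×bear canister uses 7 of the 7 kg and totals 1386.
Nothing else within 7 kg beats 1386.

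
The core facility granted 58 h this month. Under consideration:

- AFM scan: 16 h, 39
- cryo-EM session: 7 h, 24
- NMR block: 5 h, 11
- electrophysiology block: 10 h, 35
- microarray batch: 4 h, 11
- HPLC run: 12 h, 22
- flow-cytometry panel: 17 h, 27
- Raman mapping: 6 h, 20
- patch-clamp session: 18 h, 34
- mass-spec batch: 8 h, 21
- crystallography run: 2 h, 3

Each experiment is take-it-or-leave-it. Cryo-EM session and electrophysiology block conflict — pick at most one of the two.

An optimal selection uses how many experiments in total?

7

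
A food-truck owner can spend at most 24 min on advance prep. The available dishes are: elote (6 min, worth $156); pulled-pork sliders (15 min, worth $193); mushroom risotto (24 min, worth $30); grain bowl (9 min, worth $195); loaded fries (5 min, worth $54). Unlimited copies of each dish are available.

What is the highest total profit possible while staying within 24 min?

Density check — elote 26.00, grain bowl 21.67, pulled-pork sliders 12.87 are the best per min.
The ratio ordering already packs tightly: 4×elote, 24 min, 624.

624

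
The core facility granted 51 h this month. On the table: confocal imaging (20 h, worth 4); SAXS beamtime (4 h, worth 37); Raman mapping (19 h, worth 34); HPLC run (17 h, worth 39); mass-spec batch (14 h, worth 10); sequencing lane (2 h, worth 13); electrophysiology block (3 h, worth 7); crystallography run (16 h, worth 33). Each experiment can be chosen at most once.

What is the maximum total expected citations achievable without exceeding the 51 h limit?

130

Filling by ratio: SAXS beamtime + HPLC run + sequencing lane + electrophysiology block + crystallography run for 129, with 9 h left unused.
The 16 h tied up in crystallography run is better spent on Raman mapping — total rises to 130 (45 h).
The closest alternative, SAXS beamtime + HPLC run + sequencing lane + electrophysiology block + crystallography run, reaches only 129.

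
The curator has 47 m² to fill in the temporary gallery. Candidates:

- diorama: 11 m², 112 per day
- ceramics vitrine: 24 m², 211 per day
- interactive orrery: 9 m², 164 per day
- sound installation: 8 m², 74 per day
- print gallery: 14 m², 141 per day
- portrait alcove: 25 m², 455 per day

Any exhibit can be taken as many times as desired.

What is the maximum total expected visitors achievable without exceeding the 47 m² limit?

820

Best packing: 5×interactive orrery — 45 m², 820 total.
That's the maximum — no swap from here does better than 820.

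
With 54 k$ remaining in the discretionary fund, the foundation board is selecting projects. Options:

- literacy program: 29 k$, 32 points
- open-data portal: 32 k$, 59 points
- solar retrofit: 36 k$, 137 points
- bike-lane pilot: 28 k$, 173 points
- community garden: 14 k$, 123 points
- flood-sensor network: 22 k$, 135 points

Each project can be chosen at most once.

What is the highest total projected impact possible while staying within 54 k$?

308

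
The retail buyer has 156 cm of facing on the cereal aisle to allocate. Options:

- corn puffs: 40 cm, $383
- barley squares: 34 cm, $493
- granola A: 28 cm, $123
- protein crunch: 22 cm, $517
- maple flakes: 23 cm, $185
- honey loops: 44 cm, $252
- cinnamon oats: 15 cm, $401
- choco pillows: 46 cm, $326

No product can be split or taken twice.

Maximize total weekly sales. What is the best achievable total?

2046

A density-first pass picks corn puffs + barley squares + protein crunch + maple flakes + cinnamon oats — 1979 at 134 cm.
The 23 cm tied up in maple flakes is better spent on honey loops — total rises to 2046 (155 cm).
Every other selection either busts 156 cm or fails to beat 2046.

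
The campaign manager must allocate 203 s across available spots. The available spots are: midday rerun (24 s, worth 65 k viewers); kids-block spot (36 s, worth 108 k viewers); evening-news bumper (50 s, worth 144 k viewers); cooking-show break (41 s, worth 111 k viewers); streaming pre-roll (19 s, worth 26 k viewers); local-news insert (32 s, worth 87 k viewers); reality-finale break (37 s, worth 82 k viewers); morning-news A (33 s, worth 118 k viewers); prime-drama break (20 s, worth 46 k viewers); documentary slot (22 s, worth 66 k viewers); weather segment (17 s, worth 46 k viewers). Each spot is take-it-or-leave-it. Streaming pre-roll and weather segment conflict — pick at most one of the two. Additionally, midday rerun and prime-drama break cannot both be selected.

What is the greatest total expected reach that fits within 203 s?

593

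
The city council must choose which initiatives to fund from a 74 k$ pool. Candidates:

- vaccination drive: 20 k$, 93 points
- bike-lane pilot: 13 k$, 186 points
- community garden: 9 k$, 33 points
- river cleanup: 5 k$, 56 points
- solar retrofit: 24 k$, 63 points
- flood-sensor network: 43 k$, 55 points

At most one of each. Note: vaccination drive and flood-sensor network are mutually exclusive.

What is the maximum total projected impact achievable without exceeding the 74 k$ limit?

431

Taking vaccination drive + bike-lane pilot + community garden + river cleanup + solar retrofit: 71 k$ used, 431 in projected impact.
Every other selection either busts 74 k$ or breaks a pairing rule or fails to beat 431.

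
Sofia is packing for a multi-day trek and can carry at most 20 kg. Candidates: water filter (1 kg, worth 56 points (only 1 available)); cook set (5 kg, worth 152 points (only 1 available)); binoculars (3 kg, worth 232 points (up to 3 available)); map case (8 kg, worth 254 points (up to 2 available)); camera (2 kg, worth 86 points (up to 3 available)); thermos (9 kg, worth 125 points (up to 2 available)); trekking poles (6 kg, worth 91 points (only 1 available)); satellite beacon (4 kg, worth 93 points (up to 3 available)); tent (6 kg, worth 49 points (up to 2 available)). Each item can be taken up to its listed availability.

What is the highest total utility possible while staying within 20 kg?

1106

Ranking by ratio (utility/kg): binoculars 77.33, water filter 56.00, camera 43.00.
Taking the top-ratio items first gives water filter + 3×binoculars + 3×camera + satellite beacon for 1103 (20 kg).
Dropping water filter and satellite beacon frees 5 kg; slotting in cook set (5 kg) lifts the total to 1106 at 20 kg.
Every other selection either busts 20 kg or exceeds an availability limit or fails to beat 1106.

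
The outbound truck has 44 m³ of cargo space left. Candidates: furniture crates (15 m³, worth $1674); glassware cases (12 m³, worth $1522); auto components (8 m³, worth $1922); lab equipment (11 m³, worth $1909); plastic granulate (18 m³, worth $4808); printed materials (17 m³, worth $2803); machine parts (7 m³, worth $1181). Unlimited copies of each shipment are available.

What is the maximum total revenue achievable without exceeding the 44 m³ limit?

11538

Taking auto components + 2×plastic granulate: 44 m³ used, 11538 in revenue.
Nothing else within 44 m³ beats 11538.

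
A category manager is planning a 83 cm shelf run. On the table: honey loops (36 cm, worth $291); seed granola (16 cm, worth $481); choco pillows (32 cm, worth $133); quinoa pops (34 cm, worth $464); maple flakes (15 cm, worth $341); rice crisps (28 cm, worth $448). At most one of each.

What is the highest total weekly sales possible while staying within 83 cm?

1393

Greedy by ratio would take seed granola + maple flakes + rice crisps: 59 cm used, total 1270.
Replace maple flakes with quinoa pops: the trade gains 123 net, giving 1393 at 78 cm.
Every other selection either busts 83 cm or fails to beat 1393.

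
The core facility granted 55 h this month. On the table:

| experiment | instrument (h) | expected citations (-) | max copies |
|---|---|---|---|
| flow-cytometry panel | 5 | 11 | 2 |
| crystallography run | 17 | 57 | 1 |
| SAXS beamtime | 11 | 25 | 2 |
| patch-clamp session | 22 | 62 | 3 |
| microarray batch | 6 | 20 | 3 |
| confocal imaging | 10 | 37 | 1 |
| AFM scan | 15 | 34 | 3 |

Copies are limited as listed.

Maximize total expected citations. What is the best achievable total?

Best packing: 2×flow-cytometry panel + crystallography run + 3×microarray batch + confocal imaging — 55 h, 176 total.
Nothing else within 55 h beats 176.

176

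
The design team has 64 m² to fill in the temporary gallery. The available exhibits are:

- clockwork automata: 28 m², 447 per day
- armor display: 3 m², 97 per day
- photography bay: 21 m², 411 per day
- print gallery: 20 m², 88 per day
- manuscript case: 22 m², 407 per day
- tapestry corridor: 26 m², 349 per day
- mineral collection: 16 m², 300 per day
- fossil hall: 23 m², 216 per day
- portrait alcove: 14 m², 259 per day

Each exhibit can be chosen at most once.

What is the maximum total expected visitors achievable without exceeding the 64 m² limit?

1215

Ranking by ratio (expected visitors/m²): armor display 32.33, photography bay 19.57, mineral collection 18.75.
Best packing: armor display + photography bay + manuscript case + mineral collection — 62 m², 1215 total.
The closest alternative, armor display + photography bay + manuscript case + portrait alcove, reaches only 1174.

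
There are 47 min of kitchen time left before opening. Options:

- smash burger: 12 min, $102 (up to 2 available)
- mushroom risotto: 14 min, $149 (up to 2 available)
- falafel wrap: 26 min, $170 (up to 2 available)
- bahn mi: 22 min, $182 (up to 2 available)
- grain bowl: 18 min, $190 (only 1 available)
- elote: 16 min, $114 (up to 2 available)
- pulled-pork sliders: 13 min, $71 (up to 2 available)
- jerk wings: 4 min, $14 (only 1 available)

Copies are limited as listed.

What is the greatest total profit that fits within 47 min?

488

By profit per min: mushroom risotto 10.64, grain bowl 10.56, smash burger 8.50, bahn mi 8.27 lead.
Taking 2×mushroom risotto + grain bowl: 46 min used, 488 in profit.
The spare 1 min is too small for any remaining dish, and no exchange beats 488.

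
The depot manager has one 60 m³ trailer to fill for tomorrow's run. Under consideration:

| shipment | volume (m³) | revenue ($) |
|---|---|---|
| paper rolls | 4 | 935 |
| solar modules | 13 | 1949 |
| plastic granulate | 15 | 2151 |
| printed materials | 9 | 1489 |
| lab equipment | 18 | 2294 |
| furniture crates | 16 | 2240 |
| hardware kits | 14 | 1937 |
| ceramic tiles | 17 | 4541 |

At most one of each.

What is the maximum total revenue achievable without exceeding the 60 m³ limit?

Density check — ceramic tiles 267.12, paper rolls 233.75, printed materials 165.44 are the best per m³.
Filling by ratio: paper rolls + solar modules + plastic granulate + printed materials + ceramic tiles for 11065, with 2 m³ left unused.
The 15 m³ tied up in plastic granulate is better spent on furniture crates — total rises to 11154 (59 m³).
Next best is paper rolls + printed materials + furniture crates + hardware kits + ceramic tiles at 11142 (60 m³) — short by 12.

11154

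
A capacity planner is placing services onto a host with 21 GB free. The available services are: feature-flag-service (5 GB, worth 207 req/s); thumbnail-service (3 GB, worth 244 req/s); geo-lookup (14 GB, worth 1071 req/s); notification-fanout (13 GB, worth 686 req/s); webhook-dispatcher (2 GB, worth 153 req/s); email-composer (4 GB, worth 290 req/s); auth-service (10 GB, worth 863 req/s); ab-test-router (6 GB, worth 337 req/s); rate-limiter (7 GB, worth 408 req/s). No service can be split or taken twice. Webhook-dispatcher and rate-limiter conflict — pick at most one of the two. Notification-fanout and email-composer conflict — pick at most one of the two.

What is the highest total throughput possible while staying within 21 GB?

1605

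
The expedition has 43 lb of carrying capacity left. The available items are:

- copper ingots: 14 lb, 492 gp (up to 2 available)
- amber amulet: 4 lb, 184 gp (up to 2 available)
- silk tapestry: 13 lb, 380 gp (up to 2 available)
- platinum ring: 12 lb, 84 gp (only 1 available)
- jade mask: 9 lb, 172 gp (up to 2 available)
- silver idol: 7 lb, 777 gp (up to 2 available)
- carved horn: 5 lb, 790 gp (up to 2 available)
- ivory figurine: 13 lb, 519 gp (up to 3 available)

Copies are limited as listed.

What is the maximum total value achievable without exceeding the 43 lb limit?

3837

Density check — carved horn 158.00, silver idol 111.00, amber amulet 46.00, ivory figurine 39.92 are the best per lb.
Filling by ratio: 2×amber amulet + jade mask + 2×silver idol + 2×carved horn for 3674, with 2 lb left unused.
Replace amber amulet and jade mask with ivory figurine: the trade gains 163 net, giving 3837 at 41 lb.
Every other selection either busts 43 lb or exceeds an availability limit or fails to beat 3837.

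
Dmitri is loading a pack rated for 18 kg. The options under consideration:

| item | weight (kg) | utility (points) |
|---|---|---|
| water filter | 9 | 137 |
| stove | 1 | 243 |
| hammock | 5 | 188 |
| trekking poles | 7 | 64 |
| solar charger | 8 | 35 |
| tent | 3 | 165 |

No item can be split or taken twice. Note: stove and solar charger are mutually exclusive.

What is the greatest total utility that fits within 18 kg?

733

Ranking by ratio (utility/kg): stove 243.00, tent 55.00, hammock 37.60, water filter 15.22.
Taking water filter + stove + hammock + tent: 18 kg used, 733 in utility.
Next best is stove + hammock + trekking poles + tent at 660 (16 kg) — short by 73.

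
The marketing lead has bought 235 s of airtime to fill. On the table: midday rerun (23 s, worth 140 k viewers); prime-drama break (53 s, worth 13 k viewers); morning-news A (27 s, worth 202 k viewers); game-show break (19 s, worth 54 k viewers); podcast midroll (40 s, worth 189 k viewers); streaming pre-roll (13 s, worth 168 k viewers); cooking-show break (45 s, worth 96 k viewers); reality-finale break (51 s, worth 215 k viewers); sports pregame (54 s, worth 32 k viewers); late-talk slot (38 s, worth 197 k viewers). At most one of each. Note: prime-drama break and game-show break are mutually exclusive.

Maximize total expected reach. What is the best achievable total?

1165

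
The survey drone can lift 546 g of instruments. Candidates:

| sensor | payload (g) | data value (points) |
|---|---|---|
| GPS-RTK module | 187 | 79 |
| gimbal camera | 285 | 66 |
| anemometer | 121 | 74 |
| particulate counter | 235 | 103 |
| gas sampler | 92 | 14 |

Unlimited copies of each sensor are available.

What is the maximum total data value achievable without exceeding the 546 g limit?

Best packing: 4×anemometer — 484 g, 296 total.
Nothing else within 546 g beats 296.

296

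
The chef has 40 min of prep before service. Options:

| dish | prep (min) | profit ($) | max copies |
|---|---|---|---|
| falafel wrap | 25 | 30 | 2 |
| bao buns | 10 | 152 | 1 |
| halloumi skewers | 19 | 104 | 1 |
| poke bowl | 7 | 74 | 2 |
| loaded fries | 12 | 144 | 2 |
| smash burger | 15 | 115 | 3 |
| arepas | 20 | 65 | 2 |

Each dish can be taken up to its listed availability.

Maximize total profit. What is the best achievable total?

The ratio heuristic lands on bao buns + 2×loaded fries (440) but leaves 6 min idle.
Replace loaded fries with 2×poke bowl: the trade gains 4 net, giving 444 at 36 min.
The spare 4 min is too small for any remaining dish, and no exchange beats 444.

444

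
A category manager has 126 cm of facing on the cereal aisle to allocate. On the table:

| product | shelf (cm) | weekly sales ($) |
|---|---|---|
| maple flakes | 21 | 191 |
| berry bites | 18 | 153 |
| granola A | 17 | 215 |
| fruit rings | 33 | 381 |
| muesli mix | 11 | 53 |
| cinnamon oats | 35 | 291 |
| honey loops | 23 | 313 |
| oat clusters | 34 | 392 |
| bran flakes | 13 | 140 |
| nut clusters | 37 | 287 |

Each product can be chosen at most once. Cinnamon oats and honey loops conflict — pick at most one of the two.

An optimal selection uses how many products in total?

Optimal total is 1454.
One optimal bundle: berry bites + granola A + fruit rings + honey loops + oat clusters (125 cm).
Any selection reaching 1454 contains exactly 5 products.

5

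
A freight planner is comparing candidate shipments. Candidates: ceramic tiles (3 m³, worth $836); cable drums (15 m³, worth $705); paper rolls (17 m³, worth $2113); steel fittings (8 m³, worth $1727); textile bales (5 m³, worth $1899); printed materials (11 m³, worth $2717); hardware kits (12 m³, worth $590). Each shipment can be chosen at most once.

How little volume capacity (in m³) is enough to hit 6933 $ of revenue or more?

Minimise m³ subject to total revenue ≥ 6933.
ceramic tiles + steel fittings + textile bales + printed materials: 7179 revenue at 27 m³.
Below 27 m³ the best achievable stays under 6933.

27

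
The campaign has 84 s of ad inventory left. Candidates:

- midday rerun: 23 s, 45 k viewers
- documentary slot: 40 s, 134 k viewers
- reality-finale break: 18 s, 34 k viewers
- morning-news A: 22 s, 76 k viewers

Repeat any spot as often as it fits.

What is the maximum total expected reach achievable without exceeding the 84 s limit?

286

Greedy by ratio would take reality-finale break + 3×morning-news A: 84 s used, total 262.
Replace reality-finale break and morning-news A with documentary slot: the trade gains 24 net, giving 286 at 84 s.
No other feasible combination exceeds 286.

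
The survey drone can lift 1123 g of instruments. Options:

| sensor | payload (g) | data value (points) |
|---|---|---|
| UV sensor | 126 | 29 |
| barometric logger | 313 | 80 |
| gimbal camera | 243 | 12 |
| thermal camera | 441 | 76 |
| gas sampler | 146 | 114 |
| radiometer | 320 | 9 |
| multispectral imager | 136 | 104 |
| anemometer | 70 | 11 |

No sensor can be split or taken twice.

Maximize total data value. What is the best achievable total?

385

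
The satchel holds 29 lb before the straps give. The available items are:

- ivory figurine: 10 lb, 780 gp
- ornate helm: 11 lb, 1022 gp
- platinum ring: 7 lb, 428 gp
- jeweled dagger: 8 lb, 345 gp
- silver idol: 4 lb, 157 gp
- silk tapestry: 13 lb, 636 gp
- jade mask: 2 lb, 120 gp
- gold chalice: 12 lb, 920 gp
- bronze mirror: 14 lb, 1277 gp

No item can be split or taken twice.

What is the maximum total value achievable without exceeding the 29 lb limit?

2456

Density check — ornate helm 92.91, bronze mirror 91.21, ivory figurine 78.00, gold chalice 76.67 are the best per lb.
Filling by ratio: ornate helm + jade mask + bronze mirror for 2419, with 2 lb left unused.
The 2 lb tied up in jade mask is better spent on silver idol — total rises to 2456 (29 lb).
The closest alternative, ornate helm + jade mask + bronze mirror, reaches only 2419.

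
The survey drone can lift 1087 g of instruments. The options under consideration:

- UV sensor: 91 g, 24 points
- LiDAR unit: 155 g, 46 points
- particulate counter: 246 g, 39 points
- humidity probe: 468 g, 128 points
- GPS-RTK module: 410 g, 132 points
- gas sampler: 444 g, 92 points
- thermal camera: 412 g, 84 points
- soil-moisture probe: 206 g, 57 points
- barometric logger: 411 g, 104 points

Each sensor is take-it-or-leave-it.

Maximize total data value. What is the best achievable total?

317

A density-first pass picks UV sensor + LiDAR unit + GPS-RTK module + soil-moisture probe — 259 at 862 g.
The 246 g tied up in UV sensor and LiDAR unit is better spent on humidity probe — total rises to 317 (1084 g).
Next best is LiDAR unit + humidity probe + GPS-RTK module at 306 (1033 g) — short by 11.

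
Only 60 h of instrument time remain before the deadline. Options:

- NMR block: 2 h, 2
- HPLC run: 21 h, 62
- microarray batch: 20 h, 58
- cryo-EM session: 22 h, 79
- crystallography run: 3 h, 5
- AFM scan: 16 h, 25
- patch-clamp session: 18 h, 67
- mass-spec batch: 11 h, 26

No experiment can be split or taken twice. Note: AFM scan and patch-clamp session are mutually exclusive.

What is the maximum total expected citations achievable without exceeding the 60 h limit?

Taking microarray batch + cryo-EM session + patch-clamp session: 60 h used, 204 in expected citations.
That's the maximum — no feasible swap from here does better than 204.

204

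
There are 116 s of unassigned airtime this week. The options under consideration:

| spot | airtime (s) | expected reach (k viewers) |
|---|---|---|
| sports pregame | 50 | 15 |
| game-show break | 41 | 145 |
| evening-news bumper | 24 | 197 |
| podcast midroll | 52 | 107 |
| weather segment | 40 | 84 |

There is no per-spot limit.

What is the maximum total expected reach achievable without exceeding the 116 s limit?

788

Ranking by ratio (expected reach/s): evening-news bumper 8.21, game-show break 3.54, weather segment 2.10, podcast midroll 2.06.
Best packing: 4×evening-news bumper — 96 s, 788 total.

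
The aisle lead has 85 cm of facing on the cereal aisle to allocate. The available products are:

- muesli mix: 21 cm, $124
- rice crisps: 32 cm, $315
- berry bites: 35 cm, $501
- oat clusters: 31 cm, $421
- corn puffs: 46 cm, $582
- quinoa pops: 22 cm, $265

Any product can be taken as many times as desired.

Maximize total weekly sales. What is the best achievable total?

1107

Ranking by ratio (weekly sales/cm): berry bites 14.31, oat clusters 13.58, corn puffs 12.65.
Filling by ratio: 2×berry bites for 1002, with 15 cm left unused.
Replace 2×berry bites with 2×oat clusters + quinoa pops: the trade gains 105 net, giving 1107 at 84 cm.
Every other selection either busts 85 cm or fails to beat 1107.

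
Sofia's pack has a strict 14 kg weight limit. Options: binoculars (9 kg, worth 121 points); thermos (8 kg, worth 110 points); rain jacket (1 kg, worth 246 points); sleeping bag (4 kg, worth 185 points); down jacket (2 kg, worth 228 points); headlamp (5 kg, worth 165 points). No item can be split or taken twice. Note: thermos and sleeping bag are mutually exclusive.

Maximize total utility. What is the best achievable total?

824

By utility per kg: rain jacket 246.00, down jacket 114.00, sleeping bag 46.25 lead.
The ratio ordering already packs tightly: rain jacket + sleeping bag + down jacket + headlamp, 12 kg, 824.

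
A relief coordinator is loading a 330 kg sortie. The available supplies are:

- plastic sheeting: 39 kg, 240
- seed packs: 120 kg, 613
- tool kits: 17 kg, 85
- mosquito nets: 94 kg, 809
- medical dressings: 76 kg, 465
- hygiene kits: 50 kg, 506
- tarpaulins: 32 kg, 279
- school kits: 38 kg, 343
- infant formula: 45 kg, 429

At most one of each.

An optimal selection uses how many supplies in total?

7

Optimal total is 2691.
One optimal bundle: plastic sheeting + tool kits + mosquito nets + hygiene kits + tarpaulins + school kits + infant formula (315 kg).
Any selection reaching 2691 contains exactly 7 supplies.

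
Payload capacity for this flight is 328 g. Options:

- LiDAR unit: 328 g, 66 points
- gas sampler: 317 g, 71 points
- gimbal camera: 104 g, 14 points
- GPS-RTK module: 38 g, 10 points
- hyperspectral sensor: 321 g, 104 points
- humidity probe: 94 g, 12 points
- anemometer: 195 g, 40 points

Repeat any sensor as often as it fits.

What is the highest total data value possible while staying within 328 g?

104

By data value per g: hyperspectral sensor 0.32, GPS-RTK module 0.26, gas sampler 0.22 lead.
Best packing: hyperspectral sensor — 321 g, 104 total.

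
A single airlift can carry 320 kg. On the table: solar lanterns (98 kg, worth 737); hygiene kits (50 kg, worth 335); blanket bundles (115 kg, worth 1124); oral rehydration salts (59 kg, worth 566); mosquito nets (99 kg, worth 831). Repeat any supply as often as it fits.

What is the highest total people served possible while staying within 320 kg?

2830

Density check — blanket bundles 9.77, oral rehydration salts 9.59, mosquito nets 8.39, solar lanterns 7.52 are the best per kg.
The ratio heuristic lands on 2×blanket bundles + oral rehydration salts (2814) but leaves 31 kg idle.
The 230 kg tied up in 2×blanket bundles is better spent on 4×oral rehydration salts — total rises to 2830 (295 kg).
Nothing else within 320 kg beats 2830.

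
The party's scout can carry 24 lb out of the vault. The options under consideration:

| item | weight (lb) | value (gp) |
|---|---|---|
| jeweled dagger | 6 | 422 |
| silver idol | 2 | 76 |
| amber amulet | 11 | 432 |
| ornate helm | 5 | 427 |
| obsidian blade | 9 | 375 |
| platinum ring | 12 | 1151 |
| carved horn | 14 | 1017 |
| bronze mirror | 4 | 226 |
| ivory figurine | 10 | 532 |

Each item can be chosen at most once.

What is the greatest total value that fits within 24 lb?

2000

Jeweled dagger + ornate helm + platinum ring uses 23 of the 24 lb and totals 2000.
Every other selection either busts 24 lb or fails to beat 2000.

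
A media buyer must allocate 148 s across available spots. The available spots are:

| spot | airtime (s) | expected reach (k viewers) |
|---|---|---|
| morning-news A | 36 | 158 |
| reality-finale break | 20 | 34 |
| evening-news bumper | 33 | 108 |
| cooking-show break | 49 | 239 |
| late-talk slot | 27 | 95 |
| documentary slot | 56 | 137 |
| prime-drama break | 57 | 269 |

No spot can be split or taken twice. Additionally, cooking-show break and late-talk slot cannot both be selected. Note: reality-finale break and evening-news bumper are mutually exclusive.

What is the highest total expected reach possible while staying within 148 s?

666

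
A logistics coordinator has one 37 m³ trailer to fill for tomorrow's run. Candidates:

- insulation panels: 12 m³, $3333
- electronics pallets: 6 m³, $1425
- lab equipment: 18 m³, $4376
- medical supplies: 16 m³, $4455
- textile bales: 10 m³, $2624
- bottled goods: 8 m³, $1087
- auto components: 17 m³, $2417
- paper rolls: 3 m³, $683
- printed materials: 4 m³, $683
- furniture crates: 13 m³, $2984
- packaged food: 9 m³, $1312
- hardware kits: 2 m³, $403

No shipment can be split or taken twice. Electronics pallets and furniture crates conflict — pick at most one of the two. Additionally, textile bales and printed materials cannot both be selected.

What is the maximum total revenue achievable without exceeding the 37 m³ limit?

9896

By revenue per m³: medical supplies 278.44, insulation panels 277.75, textile bales 262.40, lab equipment 243.11 lead.
Best packing: insulation panels + electronics pallets + medical supplies + paper rolls — 37 m³, 9896 total.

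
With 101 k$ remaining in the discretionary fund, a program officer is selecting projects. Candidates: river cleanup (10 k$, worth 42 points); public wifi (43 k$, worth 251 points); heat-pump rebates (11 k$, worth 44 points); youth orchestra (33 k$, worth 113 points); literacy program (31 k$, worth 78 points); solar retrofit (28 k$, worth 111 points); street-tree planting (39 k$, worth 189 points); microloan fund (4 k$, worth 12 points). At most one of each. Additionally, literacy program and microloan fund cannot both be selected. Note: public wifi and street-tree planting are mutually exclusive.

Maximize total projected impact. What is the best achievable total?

Density check — public wifi 5.84, street-tree planting 4.85, river cleanup 4.20 are the best per k$.
Best packing: river cleanup + public wifi + heat-pump rebates + youth orchestra + microloan fund — 101 k$, 462 total.
The closest alternative, river cleanup + public wifi + heat-pump rebates + solar retrofit + microloan fund, reaches only 460.

462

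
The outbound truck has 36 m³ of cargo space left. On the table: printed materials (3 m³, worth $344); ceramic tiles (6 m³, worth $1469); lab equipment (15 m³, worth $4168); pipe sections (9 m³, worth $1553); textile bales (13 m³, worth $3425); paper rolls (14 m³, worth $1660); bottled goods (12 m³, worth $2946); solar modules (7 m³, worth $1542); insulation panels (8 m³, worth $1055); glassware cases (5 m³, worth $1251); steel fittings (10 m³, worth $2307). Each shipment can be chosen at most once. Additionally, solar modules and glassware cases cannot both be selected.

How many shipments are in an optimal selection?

4

Best achievable revenue is 9195.
ceramic tiles + lab equipment + glassware cases + steel fittings hits 9195 at 36 m³.
Every optimal selection uses 4 shipments.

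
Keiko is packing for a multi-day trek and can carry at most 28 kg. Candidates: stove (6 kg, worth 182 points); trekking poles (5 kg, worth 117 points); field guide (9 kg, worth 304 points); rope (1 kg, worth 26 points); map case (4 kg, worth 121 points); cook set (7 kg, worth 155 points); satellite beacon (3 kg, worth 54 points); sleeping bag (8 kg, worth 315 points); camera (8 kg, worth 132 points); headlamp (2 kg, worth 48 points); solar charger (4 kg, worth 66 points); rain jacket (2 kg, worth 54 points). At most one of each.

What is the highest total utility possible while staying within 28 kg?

By utility per kg: sleeping bag 39.38, field guide 33.78, stove 30.33 lead.
Taking stove + field guide + rope + map case + sleeping bag: 28 kg used, 948 in utility.

948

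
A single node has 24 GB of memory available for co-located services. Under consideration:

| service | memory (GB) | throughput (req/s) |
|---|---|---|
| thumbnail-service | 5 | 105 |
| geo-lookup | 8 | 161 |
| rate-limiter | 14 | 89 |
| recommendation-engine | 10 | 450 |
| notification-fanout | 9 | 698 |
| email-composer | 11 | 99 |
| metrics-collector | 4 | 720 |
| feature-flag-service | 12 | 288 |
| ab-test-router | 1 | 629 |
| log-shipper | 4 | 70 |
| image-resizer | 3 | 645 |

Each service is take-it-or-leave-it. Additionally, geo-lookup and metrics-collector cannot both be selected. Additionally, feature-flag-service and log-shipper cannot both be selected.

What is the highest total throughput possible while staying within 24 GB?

Ranking by ratio (throughput/GB): ab-test-router 629.00, image-resizer 215.00, metrics-collector 180.00, notification-fanout 77.56.
Thumbnail-service + notification-fanout + metrics-collector + ab-test-router + image-resizer uses 22 of the 24 GB and totals 2797.
Every other selection either busts 24 GB or breaks a pairing rule or fails to beat 2797.

2797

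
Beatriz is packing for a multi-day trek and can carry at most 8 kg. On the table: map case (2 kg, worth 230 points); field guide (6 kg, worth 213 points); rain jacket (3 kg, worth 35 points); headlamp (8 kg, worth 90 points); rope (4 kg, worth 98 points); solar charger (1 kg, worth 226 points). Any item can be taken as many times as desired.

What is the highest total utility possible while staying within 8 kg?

1808

Taking 8×solar charger: 8 kg used, 1808 in utility.
Nothing else within 8 kg beats 1808.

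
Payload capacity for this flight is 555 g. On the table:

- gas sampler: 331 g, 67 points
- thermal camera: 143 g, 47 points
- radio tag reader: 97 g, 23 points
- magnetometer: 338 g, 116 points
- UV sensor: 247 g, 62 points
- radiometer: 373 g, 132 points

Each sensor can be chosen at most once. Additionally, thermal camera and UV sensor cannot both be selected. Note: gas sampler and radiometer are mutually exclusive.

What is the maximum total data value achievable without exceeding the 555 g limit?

179

Taking thermal camera + radiometer: 516 g used, 179 in data value.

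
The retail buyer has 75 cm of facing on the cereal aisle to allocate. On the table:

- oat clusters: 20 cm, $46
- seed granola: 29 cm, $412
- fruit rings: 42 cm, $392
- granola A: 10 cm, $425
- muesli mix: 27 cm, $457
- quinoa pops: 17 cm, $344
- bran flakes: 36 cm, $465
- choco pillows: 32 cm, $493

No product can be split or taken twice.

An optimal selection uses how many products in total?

The maximum weekly sales within 75 cm is 1375.
granola A + muesli mix + choco pillows hits 1375 at 69 cm.
Any selection reaching 1375 contains exactly 3 products.

3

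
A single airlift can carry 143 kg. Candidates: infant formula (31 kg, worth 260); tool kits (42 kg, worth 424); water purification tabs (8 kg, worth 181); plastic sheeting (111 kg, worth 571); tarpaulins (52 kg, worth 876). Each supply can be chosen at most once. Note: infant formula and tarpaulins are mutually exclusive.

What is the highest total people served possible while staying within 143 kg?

1481

Tool kits + water purification tabs + tarpaulins uses 102 of the 143 kg and totals 1481.
That's the maximum — no feasible swap from here does better than 1481.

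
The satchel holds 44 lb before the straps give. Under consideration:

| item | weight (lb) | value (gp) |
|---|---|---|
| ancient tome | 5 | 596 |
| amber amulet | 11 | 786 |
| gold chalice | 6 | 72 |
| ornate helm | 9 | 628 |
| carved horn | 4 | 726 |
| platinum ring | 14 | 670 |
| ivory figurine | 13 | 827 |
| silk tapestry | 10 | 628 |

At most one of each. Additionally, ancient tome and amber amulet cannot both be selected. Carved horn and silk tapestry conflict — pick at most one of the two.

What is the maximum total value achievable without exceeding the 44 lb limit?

Best packing: amber amulet + gold chalice + ornate helm + carved horn + ivory figurine — 43 lb, 3039 total.
That's the maximum — no feasible swap from here does better than 3039.

3039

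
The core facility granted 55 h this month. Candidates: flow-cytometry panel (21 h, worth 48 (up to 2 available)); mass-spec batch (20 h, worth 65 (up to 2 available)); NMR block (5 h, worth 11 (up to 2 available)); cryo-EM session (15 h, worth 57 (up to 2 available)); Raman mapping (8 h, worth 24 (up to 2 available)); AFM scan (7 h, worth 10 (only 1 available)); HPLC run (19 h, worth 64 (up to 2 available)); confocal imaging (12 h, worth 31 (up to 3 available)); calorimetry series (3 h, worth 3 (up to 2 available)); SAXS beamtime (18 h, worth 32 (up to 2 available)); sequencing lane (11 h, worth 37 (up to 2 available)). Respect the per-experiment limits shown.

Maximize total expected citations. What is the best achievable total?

Density check — cryo-EM session 3.80, HPLC run 3.37, sequencing lane 3.36, mass-spec batch 3.25 are the best per h.
Taking the top-ratio experiments first gives NMR block + 2×cryo-EM session + HPLC run for 189 (54 h).
Dropping NMR block and HPLC run frees 24 h; slotting in calorimetry series + 2×sequencing lane (25 h) lifts the total to 191 at 55 h.

191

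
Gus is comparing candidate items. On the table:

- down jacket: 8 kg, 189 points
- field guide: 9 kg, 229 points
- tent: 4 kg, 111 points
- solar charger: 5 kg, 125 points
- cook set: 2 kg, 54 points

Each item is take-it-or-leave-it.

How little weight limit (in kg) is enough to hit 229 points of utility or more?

9

Need the lightest bundle worth ≥ 229.
field guide reaches 229 using 9 kg.
Any bundle with less than 9 kg falls short of 229.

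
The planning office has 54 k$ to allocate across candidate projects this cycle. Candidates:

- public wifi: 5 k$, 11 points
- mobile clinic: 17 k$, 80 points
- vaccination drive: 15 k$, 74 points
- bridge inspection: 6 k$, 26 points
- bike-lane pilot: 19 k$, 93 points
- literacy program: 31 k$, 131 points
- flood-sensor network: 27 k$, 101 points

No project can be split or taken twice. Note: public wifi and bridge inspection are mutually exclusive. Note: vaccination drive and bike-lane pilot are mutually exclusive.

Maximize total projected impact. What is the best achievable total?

237

Ranking by ratio (projected impact/k$): vaccination drive 4.93, bike-lane pilot 4.89, mobile clinic 4.71, bridge inspection 4.33.
Best packing: mobile clinic + bridge inspection + literacy program — 54 k$, 237 total.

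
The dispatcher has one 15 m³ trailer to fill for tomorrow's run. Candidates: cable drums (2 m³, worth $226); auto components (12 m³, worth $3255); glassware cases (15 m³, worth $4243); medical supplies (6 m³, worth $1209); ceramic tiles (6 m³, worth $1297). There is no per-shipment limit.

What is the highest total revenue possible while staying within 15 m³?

4243

By revenue per m³: glassware cases 282.87, auto components 271.25, ceramic tiles 216.17 lead.
Best packing: glassware cases — 15 m³, 4243 total.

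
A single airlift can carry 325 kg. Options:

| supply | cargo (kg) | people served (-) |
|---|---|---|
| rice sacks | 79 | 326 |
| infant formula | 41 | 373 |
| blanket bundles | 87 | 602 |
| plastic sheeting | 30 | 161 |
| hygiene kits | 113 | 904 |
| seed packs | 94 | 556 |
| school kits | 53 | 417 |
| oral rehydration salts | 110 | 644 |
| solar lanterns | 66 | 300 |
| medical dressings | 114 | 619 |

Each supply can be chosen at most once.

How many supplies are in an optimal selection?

Optimal total is 2457.
One optimal bundle: infant formula + blanket bundles + plastic sheeting + hygiene kits + school kits (324 kg).
All optima have 5 supplies.

5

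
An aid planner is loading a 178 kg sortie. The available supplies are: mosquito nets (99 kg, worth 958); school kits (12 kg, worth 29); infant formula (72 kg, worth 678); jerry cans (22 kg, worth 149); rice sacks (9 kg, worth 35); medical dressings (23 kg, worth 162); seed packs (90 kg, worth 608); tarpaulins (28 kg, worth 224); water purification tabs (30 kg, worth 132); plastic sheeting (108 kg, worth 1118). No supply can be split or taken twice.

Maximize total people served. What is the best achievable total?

Density check — plastic sheeting 10.35, mosquito nets 9.68, infant formula 9.42, tarpaulins 8.00 are the best per kg.
Greedy by ratio would take rice sacks + medical dressings + tarpaulins + plastic sheeting: 168 kg used, total 1539.
But mosquito nets + infant formula fits in 171 kg and reaches 1636.

1636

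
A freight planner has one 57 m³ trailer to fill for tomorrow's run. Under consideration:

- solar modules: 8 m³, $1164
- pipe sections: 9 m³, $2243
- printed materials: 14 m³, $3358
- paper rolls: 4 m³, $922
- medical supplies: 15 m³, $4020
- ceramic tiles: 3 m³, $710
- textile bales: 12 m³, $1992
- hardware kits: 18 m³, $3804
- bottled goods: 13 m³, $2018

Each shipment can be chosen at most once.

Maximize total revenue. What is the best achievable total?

13425

Ranking by ratio (revenue/m³): medical supplies 268.00, pipe sections 249.22, printed materials 239.86.
A density-first pass picks pipe sections + printed materials + paper rolls + medical supplies + ceramic tiles + textile bales — 13245 at 57 m³.
Dropping paper rolls and ceramic tiles and textile bales frees 19 m³; slotting in hardware kits (18 m³) lifts the total to 13425 at 56 m³.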